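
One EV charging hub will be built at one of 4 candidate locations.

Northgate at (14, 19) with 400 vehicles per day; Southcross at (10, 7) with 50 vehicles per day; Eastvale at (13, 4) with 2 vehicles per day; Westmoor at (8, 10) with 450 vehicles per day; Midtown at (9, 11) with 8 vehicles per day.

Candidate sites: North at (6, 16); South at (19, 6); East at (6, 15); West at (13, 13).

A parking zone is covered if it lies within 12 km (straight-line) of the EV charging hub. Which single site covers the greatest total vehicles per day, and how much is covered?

Coverage radius r = 12 km; a point is covered iff (Δx)²+(Δy)² ≤ 12² = 144.
  North (6, 16): covers {Northgate, Southcross, Westmoor, Midtown} → 908
  South (19, 6): covers {Southcross, Eastvale, Westmoor, Midtown} → 510
  East (6, 15): covers {Northgate, Southcross, Westmoor, Midtown} → 908
  West (13, 13): covers {Northgate, Southcross, Eastvale, Westmoor, Midtown} → 910
Maximum coverage at West: 910 vehicles per day.

West, covering 910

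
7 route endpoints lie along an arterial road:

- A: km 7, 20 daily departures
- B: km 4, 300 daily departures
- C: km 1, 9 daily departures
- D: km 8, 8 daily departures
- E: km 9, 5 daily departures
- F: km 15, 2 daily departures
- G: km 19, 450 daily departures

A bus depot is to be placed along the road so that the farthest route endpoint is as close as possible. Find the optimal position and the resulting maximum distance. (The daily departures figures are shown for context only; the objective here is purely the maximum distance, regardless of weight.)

location 10, max distance 9

The 1-center on a line is the midpoint of the two extreme points: leftmost at 1, rightmost at 19.
Optimal location = (1 + 19)/2 = 10; maximum distance = (19 − 1)/2 = 9.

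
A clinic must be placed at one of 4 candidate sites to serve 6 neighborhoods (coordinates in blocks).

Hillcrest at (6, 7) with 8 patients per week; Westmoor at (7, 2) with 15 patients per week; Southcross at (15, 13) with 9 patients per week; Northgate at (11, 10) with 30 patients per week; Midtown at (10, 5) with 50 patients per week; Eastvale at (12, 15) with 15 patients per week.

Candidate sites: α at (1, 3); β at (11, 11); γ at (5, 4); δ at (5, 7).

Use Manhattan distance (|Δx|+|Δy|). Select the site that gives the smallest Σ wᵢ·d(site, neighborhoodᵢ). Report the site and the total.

Total weighted distance at each candidate:
  α (1, 3): total = 1798
  β (11, 11): total = 776
  γ (5, 4): total = 1193
  δ (5, 7): total = 1102
Minimum is at β with total 776 blocks.

β, total 776 blocks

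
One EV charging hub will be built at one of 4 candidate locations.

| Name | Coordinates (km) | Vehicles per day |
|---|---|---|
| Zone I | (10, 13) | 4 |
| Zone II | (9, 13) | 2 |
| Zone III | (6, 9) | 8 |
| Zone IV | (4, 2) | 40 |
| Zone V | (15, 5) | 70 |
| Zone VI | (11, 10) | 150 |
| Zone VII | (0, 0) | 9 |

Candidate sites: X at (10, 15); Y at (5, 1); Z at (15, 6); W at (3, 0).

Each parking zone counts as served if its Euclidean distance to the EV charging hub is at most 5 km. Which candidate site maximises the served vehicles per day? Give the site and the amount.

Coverage radius r = 5 km; a point is covered iff (Δx)²+(Δy)² ≤ 5² = 25.
  X (10, 15): covers {Zone I, Zone II} → 6
  Y (5, 1): covers {Zone IV} → 40
  Z (15, 6): covers {Zone V} → 70
  W (3, 0): covers {Zone IV, Zone VII} → 49
Maximum coverage at Z: 70 vehicles per day.

Z, covering 70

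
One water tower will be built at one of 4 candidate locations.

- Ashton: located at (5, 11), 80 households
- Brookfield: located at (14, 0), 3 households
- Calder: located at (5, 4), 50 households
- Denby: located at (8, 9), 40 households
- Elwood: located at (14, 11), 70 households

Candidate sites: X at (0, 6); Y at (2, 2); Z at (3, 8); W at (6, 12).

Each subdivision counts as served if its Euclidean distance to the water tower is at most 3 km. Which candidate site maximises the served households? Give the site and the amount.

Coverage radius r = 3 km; a point is covered iff (Δx)²+(Δy)² ≤ 3² = 9.
  X (0, 6): covers {none} → 0
  Y (2, 2): covers {none} → 0
  Z (3, 8): covers {none} → 0
  W (6, 12): covers {Ashton} → 80
Maximum coverage at W: 80 households.

W, covering 80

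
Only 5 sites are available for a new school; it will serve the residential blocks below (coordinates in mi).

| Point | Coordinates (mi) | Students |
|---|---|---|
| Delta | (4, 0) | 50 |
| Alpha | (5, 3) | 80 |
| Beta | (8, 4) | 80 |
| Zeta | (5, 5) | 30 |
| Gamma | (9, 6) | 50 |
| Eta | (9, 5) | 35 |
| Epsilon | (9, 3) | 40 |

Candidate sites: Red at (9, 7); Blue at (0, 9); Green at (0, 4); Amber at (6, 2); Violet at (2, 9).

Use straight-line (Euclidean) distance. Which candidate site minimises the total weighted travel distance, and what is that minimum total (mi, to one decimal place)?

Amber, total 1100.7 mi

Total weighted distance at each candidate:
  Red (9, 7): total = 1549.8
  Blue (0, 9): total = 3315.8
  Green (0, 4): total = 2623.9
  Amber (6, 2): total = 1100.7
  Violet (2, 9): total = 2804.2
Minimum is at Amber with total 1100.7 mi.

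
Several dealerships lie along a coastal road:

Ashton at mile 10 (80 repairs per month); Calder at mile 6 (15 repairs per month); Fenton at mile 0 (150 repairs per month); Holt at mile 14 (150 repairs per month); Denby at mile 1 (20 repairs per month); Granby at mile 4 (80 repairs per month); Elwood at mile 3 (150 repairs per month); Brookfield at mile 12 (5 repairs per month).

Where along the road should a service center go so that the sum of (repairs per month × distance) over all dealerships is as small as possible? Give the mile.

x = 4

For a sum of weighted absolute distances on a line, the optimum is the weighted median (not the mean). Total weight W = 650; half-weight = 325.
Sort by position and accumulate weight:
  mile 0 (Fenton, w=150) → cum 150
  mile 1 (Denby, w=20) → cum 170
  mile 3 (Elwood, w=150) → cum 320
  mile 4 (Granby, w=80) → cum 400  ≥ 325 → median here
  mile 6 (Calder, w=15) → cum 415
  mile 10 (Ashton, w=80) → cum 495
  mile 12 (Brookfield, w=5) → cum 500
  mile 14 (Holt, w=150) → cum 650
Optimal location: mile 4.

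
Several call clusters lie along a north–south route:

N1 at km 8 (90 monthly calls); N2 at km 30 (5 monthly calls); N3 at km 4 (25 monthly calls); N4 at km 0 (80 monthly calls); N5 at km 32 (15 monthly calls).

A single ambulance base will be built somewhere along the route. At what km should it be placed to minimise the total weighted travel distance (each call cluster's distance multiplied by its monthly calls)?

x = 8

For a sum of weighted absolute distances on a line, the optimum is the weighted median (not the mean). Total weight W = 215; half-weight = 107.5.
Sort by position and accumulate weight:
  km 0 (N4, w=80) → cum 80
  km 4 (N3, w=25) → cum 105
  km 8 (N1, w=90) → cum 195  ≥ 107.5 → median here
  km 30 (N2, w=5) → cum 200
  km 32 (N5, w=15) → cum 215
Optimal location: km 8.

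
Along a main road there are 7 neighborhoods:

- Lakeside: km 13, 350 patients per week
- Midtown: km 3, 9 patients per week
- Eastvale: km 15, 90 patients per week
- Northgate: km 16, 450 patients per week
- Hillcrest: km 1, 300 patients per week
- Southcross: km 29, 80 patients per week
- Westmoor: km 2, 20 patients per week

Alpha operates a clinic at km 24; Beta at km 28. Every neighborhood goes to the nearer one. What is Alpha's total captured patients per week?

1219

The indifferent point is the midpoint (24+28)/2 = 26; neighborhoods left of it (closer to Alpha at 24) go to Alpha, those right go to Beta.
  Hillcrest at 1 (w=300) → Alpha
  Westmoor at 2 (w=20) → Alpha
  Midtown at 3 (w=9) → Alpha
  Lakeside at 13 (w=350) → Alpha
  Eastvale at 15 (w=90) → Alpha
  Northgate at 16 (w=450) → Alpha
  Southcross at 29 (w=80) → Beta
Alpha captures 1219; Beta captures 80.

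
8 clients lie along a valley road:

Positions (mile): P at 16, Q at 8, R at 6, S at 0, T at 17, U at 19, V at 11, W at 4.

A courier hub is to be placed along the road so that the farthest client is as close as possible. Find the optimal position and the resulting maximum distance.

The 1-center on a line is the midpoint of the two extreme points: leftmost at 0, rightmost at 19.
Optimal location = (0 + 19)/2 = 9.5; maximum distance = (19 − 0)/2 = 9.5.

location 9.5, max distance 9.5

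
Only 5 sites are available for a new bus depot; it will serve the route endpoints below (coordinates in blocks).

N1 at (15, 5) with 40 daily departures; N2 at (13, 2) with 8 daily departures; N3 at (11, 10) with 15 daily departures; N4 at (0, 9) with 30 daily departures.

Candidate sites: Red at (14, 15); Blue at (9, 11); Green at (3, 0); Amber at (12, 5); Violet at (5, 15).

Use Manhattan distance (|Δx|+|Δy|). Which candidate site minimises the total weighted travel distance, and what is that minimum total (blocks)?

Total weighted distance at each candidate:
  Red (14, 15): total = 1272
  Blue (9, 11): total = 959
  Green (3, 0): total = 1406
  Amber (12, 5): total = 722
  Violet (5, 15): total = 1463
Minimum is at Amber with total 722 blocks.

Amber, total 722 blocks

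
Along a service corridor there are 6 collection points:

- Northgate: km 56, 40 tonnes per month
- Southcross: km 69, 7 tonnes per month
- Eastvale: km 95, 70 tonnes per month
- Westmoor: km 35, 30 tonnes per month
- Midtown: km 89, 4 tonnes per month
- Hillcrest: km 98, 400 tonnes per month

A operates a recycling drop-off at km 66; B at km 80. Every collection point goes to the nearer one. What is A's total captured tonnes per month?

The indifferent point is the midpoint (66+80)/2 = 73; collection points left of it (closer to A at 66) go to A, those right go to B.
  Westmoor at 35 (w=30) → A
  Northgate at 56 (w=40) → A
  Southcross at 69 (w=7) → A
  Midtown at 89 (w=4) → B
  Eastvale at 95 (w=70) → B
  Hillcrest at 98 (w=400) → B
A captures 77; B captures 474.

77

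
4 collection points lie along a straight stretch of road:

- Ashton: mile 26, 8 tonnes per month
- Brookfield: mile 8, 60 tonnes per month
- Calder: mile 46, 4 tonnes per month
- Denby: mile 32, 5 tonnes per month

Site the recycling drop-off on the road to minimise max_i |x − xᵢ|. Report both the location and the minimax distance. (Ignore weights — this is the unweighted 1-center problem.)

location 27, max distance 19

The 1-center on a line is the midpoint of the two extreme points: leftmost at 8, rightmost at 46.
Optimal location = (8 + 46)/2 = 27; maximum distance = (46 − 8)/2 = 19.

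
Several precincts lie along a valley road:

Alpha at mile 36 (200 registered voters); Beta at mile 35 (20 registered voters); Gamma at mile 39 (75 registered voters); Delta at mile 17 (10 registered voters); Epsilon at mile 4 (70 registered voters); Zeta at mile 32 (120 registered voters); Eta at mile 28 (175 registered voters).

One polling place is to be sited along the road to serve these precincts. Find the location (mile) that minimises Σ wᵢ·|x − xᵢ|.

For a sum of weighted absolute distances on a line, the optimum is the weighted median (not the mean). Total weight W = 670; half-weight = 335.
Sort by position and accumulate weight:
  mile 4 (Epsilon, w=70) → cum 70
  mile 17 (Delta, w=10) → cum 80
  mile 28 (Eta, w=175) → cum 255
  mile 32 (Zeta, w=120) → cum 375  ≥ 335 → median here
  mile 35 (Beta, w=20) → cum 395
  mile 36 (Alpha, w=200) → cum 595
  mile 39 (Gamma, w=75) → cum 670
Optimal location: mile 32.

x = 32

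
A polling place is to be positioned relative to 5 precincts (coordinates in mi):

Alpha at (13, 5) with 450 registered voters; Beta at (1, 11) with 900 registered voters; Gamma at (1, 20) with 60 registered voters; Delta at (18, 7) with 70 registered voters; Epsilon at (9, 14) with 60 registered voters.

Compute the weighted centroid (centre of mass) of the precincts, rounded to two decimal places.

(5.59, 9.53)

The minimiser of Σwᵢ‖p−pᵢ‖² is the weighted centroid p* = (Σwᵢpᵢ)/(Σwᵢ).
Σwᵢ = 1540.
Σwᵢxᵢ = 450·13 + 900·1 + 60·1 + 70·18 + 60·9 = 8610.
Σwᵢyᵢ = 450·5 + 900·11 + 60·20 + 70·7 + 60·14 = 14680.
x* = 8610/1540 = 5.59, y* = 14680/1540 = 9.53.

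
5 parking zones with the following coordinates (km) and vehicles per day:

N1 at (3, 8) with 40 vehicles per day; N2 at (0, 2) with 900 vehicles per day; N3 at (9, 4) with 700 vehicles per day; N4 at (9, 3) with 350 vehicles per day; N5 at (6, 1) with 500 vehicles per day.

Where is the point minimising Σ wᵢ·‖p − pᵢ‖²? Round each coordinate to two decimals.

(5.05, 2.60)

The minimiser of Σwᵢ‖p−pᵢ‖² is the weighted centroid p* = (Σwᵢpᵢ)/(Σwᵢ).
Σwᵢ = 2490.
Σwᵢxᵢ = 40·3 + 900·0 + 700·9 + 350·9 + 500·6 = 12570.
Σwᵢyᵢ = 40·8 + 900·2 + 700·4 + 350·3 + 500·1 = 6470.
x* = 12570/2490 = 5.05, y* = 6470/2490 = 2.60.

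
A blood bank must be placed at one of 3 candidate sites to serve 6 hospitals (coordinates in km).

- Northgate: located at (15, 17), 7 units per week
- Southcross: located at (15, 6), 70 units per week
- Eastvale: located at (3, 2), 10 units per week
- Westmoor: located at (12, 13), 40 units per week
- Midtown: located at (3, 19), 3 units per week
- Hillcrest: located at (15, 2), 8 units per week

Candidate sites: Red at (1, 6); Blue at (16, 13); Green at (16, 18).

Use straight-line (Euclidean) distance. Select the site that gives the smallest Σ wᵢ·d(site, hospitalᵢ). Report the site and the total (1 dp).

Blue, total 985.4 km

Total weighted distance at each candidate:
  Red (1, 6): total = 1826.8
  Blue (16, 13): total = 985.4
  Green (16, 18): total = 1482.5
Minimum is at Blue with total 985.4 km.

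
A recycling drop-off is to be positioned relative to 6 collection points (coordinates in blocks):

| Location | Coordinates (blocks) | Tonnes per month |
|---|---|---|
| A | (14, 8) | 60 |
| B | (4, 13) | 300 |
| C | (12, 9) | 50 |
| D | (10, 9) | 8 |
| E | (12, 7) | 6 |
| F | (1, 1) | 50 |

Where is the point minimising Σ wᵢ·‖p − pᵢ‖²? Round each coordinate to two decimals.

The minimiser of Σwᵢ‖p−pᵢ‖² is the weighted centroid p* = (Σwᵢpᵢ)/(Σwᵢ).
Σwᵢ = 474.
Σwᵢxᵢ = 60·14 + 300·4 + 50·12 + 8·10 + 6·12 + 50·1 = 2842.
Σwᵢyᵢ = 60·8 + 300·13 + 50·9 + 8·9 + 6·7 + 50·1 = 4994.
x* = 2842/474 = 6.00, y* = 4994/474 = 10.54.

(6.00, 10.54)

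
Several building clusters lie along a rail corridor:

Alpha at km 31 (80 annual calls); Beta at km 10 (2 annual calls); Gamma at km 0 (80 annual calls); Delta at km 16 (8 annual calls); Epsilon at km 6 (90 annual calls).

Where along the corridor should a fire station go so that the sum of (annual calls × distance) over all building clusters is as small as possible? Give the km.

For a sum of weighted absolute distances on a line, the optimum is the weighted median (not the mean). Total weight W = 260; half-weight = 130.
Sort by position and accumulate weight:
  km 0 (Gamma, w=80) → cum 80
  km 6 (Epsilon, w=90) → cum 170  ≥ 130 → median here
  km 10 (Beta, w=2) → cum 172
  km 16 (Delta, w=8) → cum 180
  km 31 (Alpha, w=80) → cum 260
Optimal location: km 6.

x = 6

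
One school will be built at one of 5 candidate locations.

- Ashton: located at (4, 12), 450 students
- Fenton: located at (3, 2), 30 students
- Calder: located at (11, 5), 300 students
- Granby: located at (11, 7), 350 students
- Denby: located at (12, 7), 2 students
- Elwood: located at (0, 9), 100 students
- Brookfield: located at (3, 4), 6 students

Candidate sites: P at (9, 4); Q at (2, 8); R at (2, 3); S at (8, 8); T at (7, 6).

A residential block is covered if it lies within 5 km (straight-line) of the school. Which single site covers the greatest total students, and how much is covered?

Coverage radius r = 5 km; a point is covered iff (Δx)²+(Δy)² ≤ 5² = 25.
  P (9, 4): covers {Calder, Granby, Denby} → 652
  Q (2, 8): covers {Ashton, Elwood, Brookfield} → 556
  R (2, 3): covers {Fenton, Brookfield} → 36
  S (8, 8): covers {Calder, Granby, Denby} → 652
  T (7, 6): covers {Calder, Granby, Brookfield} → 656
Maximum coverage at T: 656 students.

T, covering 656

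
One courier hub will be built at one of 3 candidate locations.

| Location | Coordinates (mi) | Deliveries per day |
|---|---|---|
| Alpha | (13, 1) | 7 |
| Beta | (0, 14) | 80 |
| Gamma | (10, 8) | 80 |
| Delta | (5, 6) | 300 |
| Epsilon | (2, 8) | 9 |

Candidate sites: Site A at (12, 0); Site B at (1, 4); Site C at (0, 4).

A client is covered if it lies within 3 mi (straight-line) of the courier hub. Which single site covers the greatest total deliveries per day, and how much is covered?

Site A, covering 7

Coverage radius r = 3 mi; a point is covered iff (Δx)²+(Δy)² ≤ 3² = 9.
  Site A (12, 0): covers {Alpha} → 7
  Site B (1, 4): covers {none} → 0
  Site C (0, 4): covers {none} → 0
Maximum coverage at Site A: 7 deliveries per day.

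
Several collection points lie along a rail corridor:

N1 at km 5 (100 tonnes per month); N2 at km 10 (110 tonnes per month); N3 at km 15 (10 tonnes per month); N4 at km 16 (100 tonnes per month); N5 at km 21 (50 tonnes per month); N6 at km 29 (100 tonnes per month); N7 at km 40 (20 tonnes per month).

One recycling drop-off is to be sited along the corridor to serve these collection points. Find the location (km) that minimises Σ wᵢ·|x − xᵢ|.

For a sum of weighted absolute distances on a line, the optimum is the weighted median (not the mean). Total weight W = 490; half-weight = 245.
Sort by position and accumulate weight:
  km 5 (N1, w=100) → cum 100
  km 10 (N2, w=110) → cum 210
  km 15 (N3, w=10) → cum 220
  km 16 (N4, w=100) → cum 320  ≥ 245 → median here
  km 21 (N5, w=50) → cum 370
  km 29 (N6, w=100) → cum 470
  km 40 (N7, w=20) → cum 490
Optimal location: km 16.

x = 16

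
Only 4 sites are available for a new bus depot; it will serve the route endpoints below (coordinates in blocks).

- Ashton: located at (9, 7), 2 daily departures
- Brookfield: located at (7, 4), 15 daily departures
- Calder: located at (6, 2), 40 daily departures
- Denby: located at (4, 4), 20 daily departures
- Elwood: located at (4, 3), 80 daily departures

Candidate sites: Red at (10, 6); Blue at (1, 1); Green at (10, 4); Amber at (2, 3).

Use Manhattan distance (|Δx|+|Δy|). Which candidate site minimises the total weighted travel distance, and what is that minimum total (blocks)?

Amber, total 532 blocks

Total weighted distance at each candidate:
  Red (10, 6): total = 1279
  Blue (1, 1): total = 923
  Green (10, 4): total = 973
  Amber (2, 3): total = 532
Minimum is at Amber with total 532 blocks.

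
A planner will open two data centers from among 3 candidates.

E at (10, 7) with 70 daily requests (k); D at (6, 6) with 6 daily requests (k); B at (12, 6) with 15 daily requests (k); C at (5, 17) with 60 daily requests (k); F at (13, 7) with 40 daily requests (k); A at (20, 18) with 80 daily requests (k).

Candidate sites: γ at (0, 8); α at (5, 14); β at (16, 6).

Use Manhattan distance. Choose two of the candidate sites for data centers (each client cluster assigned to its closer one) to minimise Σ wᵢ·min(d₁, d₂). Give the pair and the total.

Evaluate every pair (each demand assigned to the nearer of the two):
  {α, β}: total = 2224
  {γ, β}: total = 2878
  {γ, α}: total = 3288
Best pair: {α, β} with total 2224.

{α, β}, total 2224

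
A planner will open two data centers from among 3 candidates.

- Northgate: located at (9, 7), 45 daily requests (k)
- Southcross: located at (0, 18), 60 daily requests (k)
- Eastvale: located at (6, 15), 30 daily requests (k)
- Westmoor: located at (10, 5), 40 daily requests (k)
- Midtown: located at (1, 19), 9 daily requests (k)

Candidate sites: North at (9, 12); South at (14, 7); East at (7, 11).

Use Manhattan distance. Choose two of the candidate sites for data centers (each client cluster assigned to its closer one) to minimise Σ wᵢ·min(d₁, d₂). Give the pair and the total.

{South, East}, total 1581

Evaluate every pair (each demand assigned to the nearer of the two):
  {South, East}: total = 1581
  {North, East}: total = 1661
  {North, South}: total = 1680
Best pair: {South, East} with total 1581.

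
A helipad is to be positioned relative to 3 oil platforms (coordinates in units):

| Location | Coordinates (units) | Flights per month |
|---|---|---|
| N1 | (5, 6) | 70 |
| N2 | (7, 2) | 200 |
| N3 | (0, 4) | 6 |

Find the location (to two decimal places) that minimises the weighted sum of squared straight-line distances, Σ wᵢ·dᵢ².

(6.34, 3.06)

The minimiser of Σwᵢ‖p−pᵢ‖² is the weighted centroid p* = (Σwᵢpᵢ)/(Σwᵢ).
Σwᵢ = 276.
Σwᵢxᵢ = 70·5 + 200·7 + 6·0 = 1750.
Σwᵢyᵢ = 70·6 + 200·2 + 6·4 = 844.
x* = 1750/276 = 6.34, y* = 844/276 = 3.06.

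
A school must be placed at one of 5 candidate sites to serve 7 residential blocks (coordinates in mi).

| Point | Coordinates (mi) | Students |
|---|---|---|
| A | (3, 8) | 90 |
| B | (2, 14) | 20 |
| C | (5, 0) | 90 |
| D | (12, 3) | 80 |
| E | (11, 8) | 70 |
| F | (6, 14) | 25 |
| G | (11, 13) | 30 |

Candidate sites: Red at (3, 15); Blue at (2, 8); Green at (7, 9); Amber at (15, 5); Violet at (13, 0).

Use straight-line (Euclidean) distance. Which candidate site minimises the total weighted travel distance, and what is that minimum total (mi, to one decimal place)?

Green, total 2552.9 mi

Total weighted distance at each candidate:
  Red (3, 15): total = 4290.8
  Blue (2, 8): total = 2992.5
  Green (7, 9): total = 2552.9
  Amber (15, 5): total = 3660.7
  Violet (13, 0): total = 3844.8
Minimum is at Green with total 2552.9 mi.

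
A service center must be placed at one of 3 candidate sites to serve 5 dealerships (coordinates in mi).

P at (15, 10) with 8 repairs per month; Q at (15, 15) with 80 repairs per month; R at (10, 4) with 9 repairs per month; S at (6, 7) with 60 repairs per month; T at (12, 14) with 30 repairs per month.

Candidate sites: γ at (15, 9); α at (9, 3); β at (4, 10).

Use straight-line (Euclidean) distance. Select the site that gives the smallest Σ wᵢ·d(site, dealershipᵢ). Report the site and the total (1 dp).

Total weighted distance at each candidate:
  γ (15, 9): total = 1279.7
  α (9, 3): total = 1801.8
  β (4, 10): total = 1615.7
Minimum is at γ with total 1279.7 mi.

γ, total 1279.7 mi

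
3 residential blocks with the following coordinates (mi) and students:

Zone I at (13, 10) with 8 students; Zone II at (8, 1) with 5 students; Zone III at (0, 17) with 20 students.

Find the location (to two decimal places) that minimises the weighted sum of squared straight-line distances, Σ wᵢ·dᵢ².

(4.36, 12.88)

The minimiser of Σwᵢ‖p−pᵢ‖² is the weighted centroid p* = (Σwᵢpᵢ)/(Σwᵢ).
Σwᵢ = 33.
Σwᵢxᵢ = 8·13 + 5·8 + 20·0 = 144.
Σwᵢyᵢ = 8·10 + 5·1 + 20·17 = 425.
x* = 144/33 = 4.36, y* = 425/33 = 12.88.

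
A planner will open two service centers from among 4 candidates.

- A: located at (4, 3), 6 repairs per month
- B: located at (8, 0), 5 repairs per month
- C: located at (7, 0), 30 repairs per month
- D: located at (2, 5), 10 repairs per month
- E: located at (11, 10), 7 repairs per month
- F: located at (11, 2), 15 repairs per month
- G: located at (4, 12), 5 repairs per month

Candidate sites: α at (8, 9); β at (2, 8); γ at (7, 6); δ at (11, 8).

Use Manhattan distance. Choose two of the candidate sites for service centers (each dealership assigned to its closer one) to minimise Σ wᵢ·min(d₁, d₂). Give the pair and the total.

{γ, δ}, total 460

Evaluate every pair (each demand assigned to the nearer of the two):
  {γ, δ}: total = 460
  {β, γ}: total = 487
  {α, γ}: total = 494
  {β, δ}: total = 621
  {α, β}: total = 625
  {α, δ}: total = 644
Best pair: {γ, δ} with total 460.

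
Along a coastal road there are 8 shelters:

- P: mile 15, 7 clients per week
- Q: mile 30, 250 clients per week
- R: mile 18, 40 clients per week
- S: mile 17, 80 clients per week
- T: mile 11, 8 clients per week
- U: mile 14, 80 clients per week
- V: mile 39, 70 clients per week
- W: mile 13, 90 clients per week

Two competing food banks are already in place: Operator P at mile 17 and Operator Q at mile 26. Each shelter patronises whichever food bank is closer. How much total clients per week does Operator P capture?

The indifferent point is the midpoint (17+26)/2 = 21.5; shelters left of it (closer to Operator P at 17) go to Operator P, those right go to Operator Q.
  T at 11 (w=8) → Operator P
  W at 13 (w=90) → Operator P
  U at 14 (w=80) → Operator P
  P at 15 (w=7) → Operator P
  S at 17 (w=80) → Operator P
  R at 18 (w=40) → Operator P
  Q at 30 (w=250) → Operator Q
  V at 39 (w=70) → Operator Q
Operator P captures 305; Operator Q captures 320.

305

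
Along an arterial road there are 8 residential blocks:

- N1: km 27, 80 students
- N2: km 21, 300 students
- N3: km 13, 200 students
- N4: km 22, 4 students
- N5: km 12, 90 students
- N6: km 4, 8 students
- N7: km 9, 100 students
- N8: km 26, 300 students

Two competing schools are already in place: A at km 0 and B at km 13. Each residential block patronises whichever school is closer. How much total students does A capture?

The indifferent point is the midpoint (0+13)/2 = 6.5; residential blocks left of it (closer to A at 0) go to A, those right go to B.
  N6 at 4 (w=8) → A
  N7 at 9 (w=100) → B
  N5 at 12 (w=90) → B
  N3 at 13 (w=200) → B
  N2 at 21 (w=300) → B
  N4 at 22 (w=4) → B
  N8 at 26 (w=300) → B
  N1 at 27 (w=80) → B
A captures 8; B captures 1074.

8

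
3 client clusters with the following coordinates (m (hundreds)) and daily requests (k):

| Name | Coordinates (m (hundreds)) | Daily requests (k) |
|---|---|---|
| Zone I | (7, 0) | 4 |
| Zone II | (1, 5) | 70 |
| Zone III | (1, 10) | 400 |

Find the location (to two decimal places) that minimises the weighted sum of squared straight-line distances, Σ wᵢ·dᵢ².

(1.05, 9.18)

The minimiser of Σwᵢ‖p−pᵢ‖² is the weighted centroid p* = (Σwᵢpᵢ)/(Σwᵢ).
Σwᵢ = 474.
Σwᵢxᵢ = 4·7 + 70·1 + 400·1 = 498.
Σwᵢyᵢ = 4·0 + 70·5 + 400·10 = 4350.
x* = 498/474 = 1.05, y* = 4350/474 = 9.18.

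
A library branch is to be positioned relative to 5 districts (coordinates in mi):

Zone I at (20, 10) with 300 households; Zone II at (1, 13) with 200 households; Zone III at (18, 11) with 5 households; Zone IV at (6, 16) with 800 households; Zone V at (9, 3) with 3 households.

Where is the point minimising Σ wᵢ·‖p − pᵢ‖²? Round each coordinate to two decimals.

The minimiser of Σwᵢ‖p−pᵢ‖² is the weighted centroid p* = (Σwᵢpᵢ)/(Σwᵢ).
Σwᵢ = 1308.
Σwᵢxᵢ = 300·20 + 200·1 + 5·18 + 800·6 + 3·9 = 11117.
Σwᵢyᵢ = 300·10 + 200·13 + 5·11 + 800·16 + 3·3 = 18464.
x* = 11117/1308 = 8.50, y* = 18464/1308 = 14.12.

(8.50, 14.12)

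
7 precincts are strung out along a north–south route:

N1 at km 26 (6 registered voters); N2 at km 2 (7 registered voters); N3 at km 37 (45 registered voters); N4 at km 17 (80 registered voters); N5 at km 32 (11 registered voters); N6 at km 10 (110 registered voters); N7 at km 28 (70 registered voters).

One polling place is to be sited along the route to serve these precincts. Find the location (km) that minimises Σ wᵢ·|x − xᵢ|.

For a sum of weighted absolute distances on a line, the optimum is the weighted median (not the mean). Total weight W = 329; half-weight = 164.5.
Sort by position and accumulate weight:
  km 2 (N2, w=7) → cum 7
  km 10 (N6, w=110) → cum 117
  km 17 (N4, w=80) → cum 197  ≥ 164.5 → median here
  km 26 (N1, w=6) → cum 203
  km 28 (N7, w=70) → cum 273
  km 32 (N5, w=11) → cum 284
  km 37 (N3, w=45) → cum 329
Optimal location: km 17.

x = 17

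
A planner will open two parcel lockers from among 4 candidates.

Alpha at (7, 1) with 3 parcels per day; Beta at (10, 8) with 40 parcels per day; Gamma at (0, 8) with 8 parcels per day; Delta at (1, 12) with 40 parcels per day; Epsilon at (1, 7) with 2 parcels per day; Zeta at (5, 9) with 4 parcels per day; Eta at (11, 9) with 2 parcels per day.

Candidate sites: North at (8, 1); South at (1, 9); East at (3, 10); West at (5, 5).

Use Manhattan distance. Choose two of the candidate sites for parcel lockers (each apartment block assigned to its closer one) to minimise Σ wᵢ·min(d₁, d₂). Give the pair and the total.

{South, West}, total 514

Evaluate every pair (each demand assigned to the nearer of the two):
  {South, West}: total = 514
  {North, South}: total = 539
  {South, East}: total = 569
  {East, West}: total = 578
  {North, East}: total = 603
  {North, West}: total = 875
Best pair: {South, West} with total 514.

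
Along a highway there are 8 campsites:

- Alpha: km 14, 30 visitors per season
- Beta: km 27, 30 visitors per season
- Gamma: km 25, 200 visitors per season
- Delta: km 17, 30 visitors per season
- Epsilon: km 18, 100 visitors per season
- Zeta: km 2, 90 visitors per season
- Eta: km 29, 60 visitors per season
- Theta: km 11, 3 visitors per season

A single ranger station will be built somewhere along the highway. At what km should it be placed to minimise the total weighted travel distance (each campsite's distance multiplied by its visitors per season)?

x = 25

For a sum of weighted absolute distances on a line, the optimum is the weighted median (not the mean). Total weight W = 543; half-weight = 271.5.
Sort by position and accumulate weight:
  km 2 (Zeta, w=90) → cum 90
  km 11 (Theta, w=3) → cum 93
  km 14 (Alpha, w=30) → cum 123
  km 17 (Delta, w=30) → cum 153
  km 18 (Epsilon, w=100) → cum 253
  km 25 (Gamma, w=200) → cum 453  ≥ 271.5 → median here
  km 27 (Beta, w=30) → cum 483
  km 29 (Eta, w=60) → cum 543
Optimal location: km 25.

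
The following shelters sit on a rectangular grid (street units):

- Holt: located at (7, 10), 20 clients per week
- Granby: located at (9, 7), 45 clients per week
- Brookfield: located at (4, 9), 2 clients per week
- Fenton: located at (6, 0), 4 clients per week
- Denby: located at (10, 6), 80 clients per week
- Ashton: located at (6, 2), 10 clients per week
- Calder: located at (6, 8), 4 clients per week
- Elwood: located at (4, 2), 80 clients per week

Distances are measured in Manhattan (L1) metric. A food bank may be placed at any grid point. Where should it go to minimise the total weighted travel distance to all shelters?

(9, 6)

Manhattan distance separates: Σwᵢ(|x−xᵢ|+|y−yᵢ|) = Σwᵢ|x−xᵢ| + Σwᵢ|y−yᵢ|, so x and y are optimised independently as 1-D weighted medians.
Total weight W = 245; half = 122.5.
x-coordinate, sorted with cumulative weight:
  x=4 (Brookfield, w=2) cum 2
  x=4 (Elwood, w=80) cum 82
  x=6 (Fenton, w=4) cum 86
  x=6 (Ashton, w=10) cum 96
  x=6 (Calder, w=4) cum 100
  x=7 (Holt, w=20) cum 120
  x=9 (Granby, w=45) cum 165  ← median
  x=10 (Denby, w=80) cum 245
⇒ x* = 9
y-coordinate, sorted with cumulative weight:
  y=0 (Fenton, w=4) cum 4
  y=2 (Ashton, w=10) cum 14
  y=2 (Elwood, w=80) cum 94
  y=6 (Denby, w=80) cum 174  ← median
  y=7 (Granby, w=45) cum 219
  y=8 (Calder, w=4) cum 223
  y=9 (Brookfield, w=2) cum 225
  y=10 (Holt, w=20) cum 245
⇒ y* = 6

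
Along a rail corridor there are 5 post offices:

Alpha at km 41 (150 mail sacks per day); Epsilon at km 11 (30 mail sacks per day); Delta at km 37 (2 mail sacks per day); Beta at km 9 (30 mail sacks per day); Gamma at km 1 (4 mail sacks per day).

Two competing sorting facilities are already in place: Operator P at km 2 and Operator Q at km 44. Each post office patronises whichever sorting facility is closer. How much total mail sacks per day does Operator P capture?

The indifferent point is the midpoint (2+44)/2 = 23; post offices left of it (closer to Operator P at 2) go to Operator P, those right go to Operator Q.
  Gamma at 1 (w=4) → Operator P
  Beta at 9 (w=30) → Operator P
  Epsilon at 11 (w=30) → Operator P
  Delta at 37 (w=2) → Operator Q
  Alpha at 41 (w=150) → Operator Q
Operator P captures 64; Operator Q captures 152.

64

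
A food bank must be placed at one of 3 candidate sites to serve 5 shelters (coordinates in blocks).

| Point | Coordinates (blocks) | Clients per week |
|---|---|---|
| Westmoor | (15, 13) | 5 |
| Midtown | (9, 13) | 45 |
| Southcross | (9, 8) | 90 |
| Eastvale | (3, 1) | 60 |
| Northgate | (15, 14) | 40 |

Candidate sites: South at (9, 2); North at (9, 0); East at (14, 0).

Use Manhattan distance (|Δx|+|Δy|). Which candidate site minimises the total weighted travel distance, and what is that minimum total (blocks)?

South, total 2260 blocks

Total weighted distance at each candidate:
  South (9, 2): total = 2260
  North (9, 0): total = 2620
  East (14, 0): total = 3370
Minimum is at South with total 2260 blocks.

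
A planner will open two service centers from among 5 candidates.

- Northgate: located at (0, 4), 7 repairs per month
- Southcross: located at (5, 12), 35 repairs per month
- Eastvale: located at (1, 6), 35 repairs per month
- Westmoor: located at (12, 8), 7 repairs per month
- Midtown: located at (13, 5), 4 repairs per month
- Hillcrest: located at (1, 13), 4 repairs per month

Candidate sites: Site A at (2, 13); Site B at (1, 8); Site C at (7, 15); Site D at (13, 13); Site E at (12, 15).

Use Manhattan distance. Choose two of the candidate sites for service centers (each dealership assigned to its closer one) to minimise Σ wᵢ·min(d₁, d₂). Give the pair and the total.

{Site A, Site B}, total 386

Evaluate every pair (each demand assigned to the nearer of the two):
  {Site A, Site B}: total = 386
  {Site B, Site C}: total = 437
  {Site B, Site D}: total = 479
  {Site B, Site E}: total = 498
  {Site A, Site D}: total = 575
  {Site A, Site E}: total = 594
  {Site A, Site C}: total = 649
  {Site C, Site D}: total = 932
  {Site C, Site E}: total = 951
  {Site D, Site E}: total = 1256
Best pair: {Site A, Site B} with total 386.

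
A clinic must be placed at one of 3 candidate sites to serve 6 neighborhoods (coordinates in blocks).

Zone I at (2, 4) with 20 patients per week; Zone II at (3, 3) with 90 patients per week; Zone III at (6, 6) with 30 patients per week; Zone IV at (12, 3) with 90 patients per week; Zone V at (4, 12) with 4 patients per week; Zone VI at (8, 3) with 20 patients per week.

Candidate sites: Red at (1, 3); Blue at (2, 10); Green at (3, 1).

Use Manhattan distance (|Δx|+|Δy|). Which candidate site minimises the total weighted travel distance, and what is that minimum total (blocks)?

Red, total 1638 blocks

Total weighted distance at each candidate:
  Red (1, 3): total = 1638
  Blue (2, 10): total = 2886
  Green (3, 1): total = 1678
Minimum is at Red with total 1638 blocks.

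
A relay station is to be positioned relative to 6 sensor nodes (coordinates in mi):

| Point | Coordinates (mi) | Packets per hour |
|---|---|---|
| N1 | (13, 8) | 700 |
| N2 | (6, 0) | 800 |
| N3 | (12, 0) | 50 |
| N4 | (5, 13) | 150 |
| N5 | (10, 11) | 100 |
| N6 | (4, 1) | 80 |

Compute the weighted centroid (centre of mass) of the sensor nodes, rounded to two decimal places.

The minimiser of Σwᵢ‖p−pᵢ‖² is the weighted centroid p* = (Σwᵢpᵢ)/(Σwᵢ).
Σwᵢ = 1880.
Σwᵢxᵢ = 700·13 + 800·6 + 50·12 + 150·5 + 100·10 + 80·4 = 16570.
Σwᵢyᵢ = 700·8 + 800·0 + 50·0 + 150·13 + 100·11 + 80·1 = 8730.
x* = 16570/1880 = 8.81, y* = 8730/1880 = 4.64.

(8.81, 4.64)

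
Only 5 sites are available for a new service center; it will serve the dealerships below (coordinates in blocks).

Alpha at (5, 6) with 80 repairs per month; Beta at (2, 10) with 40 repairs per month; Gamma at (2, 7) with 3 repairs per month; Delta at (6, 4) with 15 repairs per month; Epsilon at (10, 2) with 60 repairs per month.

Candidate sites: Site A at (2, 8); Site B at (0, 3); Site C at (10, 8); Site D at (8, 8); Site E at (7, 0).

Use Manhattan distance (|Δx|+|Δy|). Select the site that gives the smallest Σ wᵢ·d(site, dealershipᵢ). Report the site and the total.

Total weighted distance at each candidate:
  Site A (2, 8): total = 1443
  Site B (0, 3): total = 1783
  Site C (10, 8): total = 1467
  Site D (8, 8): total = 1311
  Site E (7, 0): total = 1651
Minimum is at Site D with total 1311 blocks.

Site D, total 1311 blocks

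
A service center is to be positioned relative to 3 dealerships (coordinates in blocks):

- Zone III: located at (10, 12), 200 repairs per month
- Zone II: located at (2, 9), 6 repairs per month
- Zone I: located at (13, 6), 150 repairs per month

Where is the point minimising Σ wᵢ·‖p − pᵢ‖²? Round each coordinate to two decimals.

The minimiser of Σwᵢ‖p−pᵢ‖² is the weighted centroid p* = (Σwᵢpᵢ)/(Σwᵢ).
Σwᵢ = 356.
Σwᵢxᵢ = 200·10 + 6·2 + 150·13 = 3962.
Σwᵢyᵢ = 200·12 + 6·9 + 150·6 = 3354.
x* = 3962/356 = 11.13, y* = 3354/356 = 9.42.

(11.13, 9.42)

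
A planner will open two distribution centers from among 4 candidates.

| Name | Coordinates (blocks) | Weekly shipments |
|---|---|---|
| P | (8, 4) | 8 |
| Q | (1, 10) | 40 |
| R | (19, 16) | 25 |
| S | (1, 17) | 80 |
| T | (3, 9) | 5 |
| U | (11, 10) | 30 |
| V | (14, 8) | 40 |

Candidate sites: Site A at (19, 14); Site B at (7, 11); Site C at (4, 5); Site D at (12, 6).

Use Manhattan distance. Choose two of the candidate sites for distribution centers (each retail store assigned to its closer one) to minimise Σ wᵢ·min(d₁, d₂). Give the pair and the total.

Evaluate every pair (each demand assigned to the nearer of the two):
  {Site A, Site B}: total = 1934
  {Site B, Site D}: total = 2053
  {Site B, Site C}: total = 2280
  {Site C, Site D}: total = 2320
  {Site A, Site C}: total = 2435
  {Site A, Site D}: total = 2748
Best pair: {Site A, Site B} with total 1934.

{Site A, Site B}, total 1934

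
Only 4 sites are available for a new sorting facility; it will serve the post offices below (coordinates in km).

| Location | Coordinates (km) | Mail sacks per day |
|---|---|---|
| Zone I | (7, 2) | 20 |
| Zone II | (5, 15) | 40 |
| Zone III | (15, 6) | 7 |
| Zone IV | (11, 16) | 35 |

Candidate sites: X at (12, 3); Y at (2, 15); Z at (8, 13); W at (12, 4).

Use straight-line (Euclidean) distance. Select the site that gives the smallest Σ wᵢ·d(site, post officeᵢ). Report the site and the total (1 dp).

Z, total 582.9 km

Total weighted distance at each candidate:
  X (12, 3): total = 1143.7
  Y (2, 15): total = 826.2
  Z (8, 13): total = 582.9
  W (12, 4): total = 1075.9
Minimum is at Z with total 582.9 km.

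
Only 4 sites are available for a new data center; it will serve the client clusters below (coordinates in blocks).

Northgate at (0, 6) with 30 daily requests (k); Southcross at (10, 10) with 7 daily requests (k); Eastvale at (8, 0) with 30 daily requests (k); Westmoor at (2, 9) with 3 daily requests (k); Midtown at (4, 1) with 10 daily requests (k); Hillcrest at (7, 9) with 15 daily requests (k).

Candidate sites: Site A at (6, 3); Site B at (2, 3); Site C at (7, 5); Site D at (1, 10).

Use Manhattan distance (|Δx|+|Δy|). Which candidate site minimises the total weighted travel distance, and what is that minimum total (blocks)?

Total weighted distance at each candidate:
  Site A (6, 3): total = 672
  Site B (2, 3): total = 748
  Site C (7, 5): total = 633
  Site D (1, 10): total = 954
Minimum is at Site C with total 633 blocks.

Site C, total 633 blocks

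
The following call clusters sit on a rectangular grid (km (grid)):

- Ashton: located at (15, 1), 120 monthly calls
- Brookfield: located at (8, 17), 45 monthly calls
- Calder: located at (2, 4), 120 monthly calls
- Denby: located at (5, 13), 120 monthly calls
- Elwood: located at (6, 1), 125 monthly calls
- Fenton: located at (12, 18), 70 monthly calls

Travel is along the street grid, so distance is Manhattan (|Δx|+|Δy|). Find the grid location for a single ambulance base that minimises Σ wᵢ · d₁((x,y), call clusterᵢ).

Manhattan distance separates: Σwᵢ(|x−xᵢ|+|y−yᵢ|) = Σwᵢ|x−xᵢ| + Σwᵢ|y−yᵢ|, so x and y are optimised independently as 1-D weighted medians.
Total weight W = 600; half = 300.
x-coordinate, sorted with cumulative weight:
  x=2 (Calder, w=120) cum 120
  x=5 (Denby, w=120) cum 240
  x=6 (Elwood, w=125) cum 365  ← median
  x=8 (Brookfield, w=45) cum 410
  x=12 (Fenton, w=70) cum 480
  x=15 (Ashton, w=120) cum 600
⇒ x* = 6
y-coordinate, sorted with cumulative weight:
  y=1 (Ashton, w=120) cum 120
  y=1 (Elwood, w=125) cum 245
  y=4 (Calder, w=120) cum 365  ← median
  y=13 (Denby, w=120) cum 485
  y=17 (Brookfield, w=45) cum 530
  y=18 (Fenton, w=70) cum 600
⇒ y* = 4

(6, 4)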